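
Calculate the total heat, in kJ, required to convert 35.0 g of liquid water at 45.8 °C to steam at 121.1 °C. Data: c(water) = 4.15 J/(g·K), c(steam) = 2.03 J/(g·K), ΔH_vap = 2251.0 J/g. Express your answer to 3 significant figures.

q1 (heat water 45.8→100.0 °C): 35.0 × 4.15 × 54.2 = 7873 J
q2 (vaporize at 100 °C): 35.0 × 2251.0 = 78785 J
q3 (heat steam 100.0→121.1 °C): 35.0 × 2.03 × 21.1 = 1499 J
Total: 7873 + 78785 + 1499 = 88157 J = 88.2 kJ

q = 88.2 kJ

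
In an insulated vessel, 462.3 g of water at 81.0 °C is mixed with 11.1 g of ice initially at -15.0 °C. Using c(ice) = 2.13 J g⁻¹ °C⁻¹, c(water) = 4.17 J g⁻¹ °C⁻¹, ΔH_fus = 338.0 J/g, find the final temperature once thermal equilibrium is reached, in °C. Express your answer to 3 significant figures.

Heat to bring ice to 0 °C and melt it: q₁ = 11.1×2.13×15.0 + 11.1×338.0 = 4106.4 J
Heat the water can supply cooling to 0 °C: 462.3×4.17×81.0 = 156151 J > q₁, so all ice melts.
Energy balance: 462.3×4.17×(81.0 − T) = 4106.4 + 11.1×4.17×(T − 0)
1927.791(81.0 − T) = 4106.4 + 46.287 T
156151 − 4106.4 = 1974.078 T
T = 152044.6 / 1974.078 = 77.02 °C

T_f = 77.0 °C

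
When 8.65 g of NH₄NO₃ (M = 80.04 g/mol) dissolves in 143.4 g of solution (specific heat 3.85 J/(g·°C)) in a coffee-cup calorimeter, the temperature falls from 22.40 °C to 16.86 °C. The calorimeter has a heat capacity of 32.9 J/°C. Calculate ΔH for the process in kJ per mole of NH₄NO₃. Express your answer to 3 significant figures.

|ΔT| = |16.86 − 22.40| = 5.54 °C
|q_surr| = (143.4 × 3.85 + 32.9) × 5.54 = 584.99 × 5.54 = 3241 J
n(NH₄NO₃) = 8.65 / 80.04 = 0.1081 mol
Temperature fell, so q_rxn = +|q_surr| = 3.241 kJ
ΔH = q_rxn / n = 29.98 kJ/mol

ΔH = 30.0 kJ/mol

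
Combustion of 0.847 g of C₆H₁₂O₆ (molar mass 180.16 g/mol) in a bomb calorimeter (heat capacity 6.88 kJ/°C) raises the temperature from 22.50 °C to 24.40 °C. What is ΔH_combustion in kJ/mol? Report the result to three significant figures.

ΔT = 24.40 − 22.50 = 1.90 °C
q_cal = C_cal × ΔT = 6.88 × 1.90 = 13.072 kJ
n = 0.847 / 180.16 = 0.004701 mol
q_rxn = −q_cal = -13.072 kJ
ΔH = -13.072 / 0.004701 = -2781 kJ/mol

ΔH = -2780 kJ/mol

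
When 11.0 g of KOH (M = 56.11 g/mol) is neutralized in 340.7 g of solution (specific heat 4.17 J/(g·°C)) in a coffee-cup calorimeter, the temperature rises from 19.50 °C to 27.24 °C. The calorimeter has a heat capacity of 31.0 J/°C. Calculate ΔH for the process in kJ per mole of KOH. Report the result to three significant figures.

ΔH = -57.3 kJ/mol

|ΔT| = |27.24 − 19.50| = 7.74 °C
|q_surr| = (340.7 × 4.17 + 31.0) × 7.74 = 1451.719 × 7.74 = 11240 J
n(KOH) = 11.0 / 56.11 = 0.1960 mol
Temperature rose, so q_rxn = −|q_surr| = -11.24 kJ
ΔH = q_rxn / n = -57.347 kJ/mol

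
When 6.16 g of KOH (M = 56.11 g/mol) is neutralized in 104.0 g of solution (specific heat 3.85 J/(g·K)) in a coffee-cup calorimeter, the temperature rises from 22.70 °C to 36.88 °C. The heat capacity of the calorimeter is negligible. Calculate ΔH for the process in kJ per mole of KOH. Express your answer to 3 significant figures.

|ΔT| = |36.88 − 22.70| = 14.18 °C
|q_surr| = (104.0 × 3.85) × 14.18 = 400.4 × 14.18 = 5678 J
n(KOH) = 6.16 / 56.11 = 0.1098 mol
Temperature rose, so q_rxn = −|q_surr| = -5.678 kJ
ΔH = q_rxn / n = -51.71 kJ/mol

ΔH = -51.7 kJ/mol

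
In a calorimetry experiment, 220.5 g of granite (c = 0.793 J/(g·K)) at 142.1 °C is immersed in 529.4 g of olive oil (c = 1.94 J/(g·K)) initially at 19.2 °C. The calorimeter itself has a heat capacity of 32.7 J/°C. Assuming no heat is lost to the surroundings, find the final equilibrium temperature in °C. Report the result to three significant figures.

T_f = 36.6 °C

Heat lost by granite = heat gained by olive oil + calorimeter.
(220.5)(0.793)(142.1 − T) = [(529.4)(1.94) + 32.7](T − 19.2)
174.8565 (142.1 − T) = 1059.736 (T − 19.2)
24847 − 174.8565 T = 1059.736 T − 20347
45194 = 1234.5925 T
T = 36.61 °C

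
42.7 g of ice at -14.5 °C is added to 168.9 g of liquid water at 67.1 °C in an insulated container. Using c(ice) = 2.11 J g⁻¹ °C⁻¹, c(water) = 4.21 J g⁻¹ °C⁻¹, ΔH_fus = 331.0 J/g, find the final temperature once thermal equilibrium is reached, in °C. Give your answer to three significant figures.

T_f = 36.2 °C

Heat to bring ice to 0 °C and melt it: q₁ = 42.7×2.11×14.5 + 42.7×331.0 = 15440 J
Heat the water can supply cooling to 0 °C: 168.9×4.21×67.1 = 47712.7 J > q₁, so all ice melts.
Energy balance: 168.9×4.21×(67.1 − T) = 15440 + 42.7×4.21×(T − 0)
711.069(67.1 − T) = 15440 + 179.767 T
47712.7 − 15440 = 890.836 T
T = 32272.7 / 890.836 = 36.23 °C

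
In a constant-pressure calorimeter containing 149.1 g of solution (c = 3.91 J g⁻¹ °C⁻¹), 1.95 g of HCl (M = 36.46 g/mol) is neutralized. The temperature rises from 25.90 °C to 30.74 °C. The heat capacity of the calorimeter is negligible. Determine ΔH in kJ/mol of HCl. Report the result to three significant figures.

|ΔT| = |30.74 − 25.90| = 4.84 °C
|q_surr| = (149.1 × 3.91) × 4.84 = 582.981 × 4.84 = 2822 J
n(HCl) = 1.95 / 36.46 = 0.05348 mol
Temperature rose, so q_rxn = −|q_surr| = -2.822 kJ
ΔH = q_rxn / n = -52.77 kJ/mol

ΔH = -52.8 kJ/mol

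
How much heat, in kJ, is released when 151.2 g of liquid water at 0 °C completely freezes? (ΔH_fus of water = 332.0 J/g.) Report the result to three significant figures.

q = 50.2 kJ

q = m × ΔH_fus = 151.2 × 332.0 = 50200 J = 50.2 kJ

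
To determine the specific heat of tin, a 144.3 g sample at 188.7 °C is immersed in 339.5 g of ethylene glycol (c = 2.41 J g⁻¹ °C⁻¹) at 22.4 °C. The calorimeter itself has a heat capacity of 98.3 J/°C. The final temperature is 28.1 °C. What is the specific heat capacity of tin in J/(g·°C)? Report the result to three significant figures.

q_gained = (339.5 × 2.41 + 98.3) × (28.1 − 22.4) = 5224 J
q_lost = 144.3 × c × (188.7 − 28.1) = 23174.58 c
Set equal: c = 5224 / 23174.58 = 0.225 J/(g·°C)

c = 0.225 J/(g·°C)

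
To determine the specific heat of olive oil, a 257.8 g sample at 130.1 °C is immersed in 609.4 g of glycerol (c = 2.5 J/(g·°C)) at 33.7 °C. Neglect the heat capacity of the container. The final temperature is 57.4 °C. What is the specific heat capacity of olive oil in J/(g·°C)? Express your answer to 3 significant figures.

q_gained = (609.4 × 2.5) × (57.4 − 33.7) = 36110 J
q_lost = 257.8 × c × (130.1 − 57.4) = 18742.06 c
Set equal: c = 36110 / 18742.06 = 1.93 J/(g·°C)

c = 1.93 J/(g·°C)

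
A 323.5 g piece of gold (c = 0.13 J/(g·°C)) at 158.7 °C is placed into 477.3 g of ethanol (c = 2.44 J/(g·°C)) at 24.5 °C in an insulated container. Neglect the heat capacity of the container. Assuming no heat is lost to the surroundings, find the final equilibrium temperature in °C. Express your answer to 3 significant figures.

Heat lost by gold = heat gained by ethanol.
(323.5)(0.13)(158.7 − T) = (477.3)(2.44)(T − 24.5)
42.055 (158.7 − T) = 1164.612 (T − 24.5)
6674.1 − 42.055 T = 1164.612 T − 28533
35207.1 = 1206.667 T
T = 29.18 °C

T_f = 29.2 °C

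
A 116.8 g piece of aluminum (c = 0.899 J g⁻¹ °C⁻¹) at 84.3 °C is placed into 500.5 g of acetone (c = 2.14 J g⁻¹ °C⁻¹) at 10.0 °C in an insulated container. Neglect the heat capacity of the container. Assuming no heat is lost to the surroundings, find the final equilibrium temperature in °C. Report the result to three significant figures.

Heat lost by aluminum = heat gained by acetone.
(116.8)(0.899)(84.3 − T) = (500.5)(2.14)(T − 10.0)
105.0032 (84.3 − T) = 1071.07 (T − 10.0)
8851.8 − 105.0032 T = 1071.07 T − 10711
19562.8 = 1176.0732 T
T = 16.63 °C

T_f = 16.6 °C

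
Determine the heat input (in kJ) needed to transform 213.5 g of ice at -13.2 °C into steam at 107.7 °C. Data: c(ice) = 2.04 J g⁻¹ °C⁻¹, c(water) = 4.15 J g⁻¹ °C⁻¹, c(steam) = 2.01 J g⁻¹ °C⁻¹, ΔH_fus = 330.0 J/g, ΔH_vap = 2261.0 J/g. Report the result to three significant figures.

q1 (heat ice -13.2→0.0 °C): 213.5 × 2.04 × 13.2 = 5749 J
q2 (melt at 0 °C): 213.5 × 330.0 = 70455 J
q3 (heat water 0.0→100.0 °C): 213.5 × 4.15 × 100.0 = 88603 J
q4 (vaporize at 100 °C): 213.5 × 2261.0 = 482724 J
q5 (heat steam 100.0→107.7 °C): 213.5 × 2.01 × 7.7 = 3304 J
Total: 5749 + 70455 + 88603 + 482724 + 3304 = 650835 J = 651 kJ

q = 651 kJ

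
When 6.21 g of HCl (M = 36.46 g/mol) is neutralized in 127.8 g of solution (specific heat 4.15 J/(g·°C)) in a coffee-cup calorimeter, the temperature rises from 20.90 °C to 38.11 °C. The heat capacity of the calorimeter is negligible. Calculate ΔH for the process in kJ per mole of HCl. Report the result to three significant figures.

ΔH = -53.6 kJ/mol

|ΔT| = |38.11 − 20.90| = 17.21 °C
|q_surr| = (127.8 × 4.15) × 17.21 = 530.37 × 17.21 = 9128 J
n(HCl) = 6.21 / 36.46 = 0.1703 mol
Temperature rose, so q_rxn = −|q_surr| = -9.128 kJ
ΔH = q_rxn / n = -53.60 kJ/mol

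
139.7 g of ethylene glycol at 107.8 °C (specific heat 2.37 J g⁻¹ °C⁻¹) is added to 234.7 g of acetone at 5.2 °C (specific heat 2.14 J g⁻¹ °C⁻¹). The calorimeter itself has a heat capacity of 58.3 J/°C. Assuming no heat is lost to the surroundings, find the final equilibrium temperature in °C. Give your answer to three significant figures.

T_f = 43.3 °C

Heat lost by ethylene glycol = heat gained by acetone + calorimeter.
(139.7)(2.37)(107.8 − T) = [(234.7)(2.14) + 58.3](T − 5.2)
331.089 (107.8 − T) = 560.558 (T − 5.2)
35691 − 331.089 T = 560.558 T − 2914.9
38605.9 = 891.647 T
T = 43.30 °C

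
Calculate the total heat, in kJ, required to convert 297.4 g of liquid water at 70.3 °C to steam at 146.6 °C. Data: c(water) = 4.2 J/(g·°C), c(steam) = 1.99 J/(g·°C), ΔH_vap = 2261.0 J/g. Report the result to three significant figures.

q = 737 kJ

q1 (heat water 70.3→100.0 °C): 297.4 × 4.2 × 29.7 = 37098 J
q2 (vaporize at 100 °C): 297.4 × 2261.0 = 672421 J
q3 (heat steam 100.0→146.6 °C): 297.4 × 1.99 × 46.6 = 27579 J
Total: 37098 + 672421 + 27579 = 737098 J = 737 kJ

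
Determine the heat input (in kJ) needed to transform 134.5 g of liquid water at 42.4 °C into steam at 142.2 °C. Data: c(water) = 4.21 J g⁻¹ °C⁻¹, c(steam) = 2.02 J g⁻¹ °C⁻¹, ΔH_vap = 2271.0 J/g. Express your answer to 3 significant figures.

q = 350 kJ

q1 (heat water 42.4→100.0 °C): 134.5 × 4.21 × 57.6 = 32616 J
q2 (vaporize at 100 °C): 134.5 × 2271.0 = 305450 J
q3 (heat steam 100.0→142.2 °C): 134.5 × 2.02 × 42.2 = 11465 J
Total: 32616 + 305450 + 11465 = 349531 J = 350 kJ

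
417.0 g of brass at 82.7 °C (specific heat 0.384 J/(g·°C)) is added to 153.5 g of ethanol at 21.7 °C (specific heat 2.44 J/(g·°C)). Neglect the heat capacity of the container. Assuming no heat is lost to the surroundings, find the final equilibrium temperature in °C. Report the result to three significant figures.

T_f = 40.0 °C

Heat lost by brass = heat gained by ethanol.
(417.0)(0.384)(82.7 − T) = (153.5)(2.44)(T − 21.7)
160.128 (82.7 − T) = 374.54 (T − 21.7)
13243 − 160.128 T = 374.54 T − 8127.5
21370.5 = 534.668 T
T = 39.97 °C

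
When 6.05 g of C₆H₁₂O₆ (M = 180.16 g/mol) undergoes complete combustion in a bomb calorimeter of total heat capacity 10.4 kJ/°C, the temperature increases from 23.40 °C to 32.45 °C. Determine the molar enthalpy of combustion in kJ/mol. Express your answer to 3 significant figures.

ΔH = -2800 kJ/mol

ΔT = 32.45 − 23.40 = 9.05 °C
q_cal = C_cal × ΔT = 10.4 × 9.05 = 94.12 kJ
n = 6.05 / 180.16 = 0.03358 mol
q_rxn = −q_cal = -94.12 kJ
ΔH = -94.12 / 0.03358 = -2803 kJ/mol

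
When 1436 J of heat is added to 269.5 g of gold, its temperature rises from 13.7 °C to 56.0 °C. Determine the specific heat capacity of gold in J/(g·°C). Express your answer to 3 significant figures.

c = q / (m ΔT) = 1436 / (269.5 × 42.3)
c = 1436 / 11399.85 = 0.126 J/(g·°C)

c = 0.126 J/(g·°C)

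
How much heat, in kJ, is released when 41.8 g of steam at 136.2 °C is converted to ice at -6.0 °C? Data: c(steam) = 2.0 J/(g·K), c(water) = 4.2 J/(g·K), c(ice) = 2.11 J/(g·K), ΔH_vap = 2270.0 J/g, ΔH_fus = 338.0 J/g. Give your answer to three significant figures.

q = 130 kJ

q1 (cool steam 136.2→100 °C): 41.8 × 2.0 × 36.2 = 3026 J
q2 (condense at 100 °C): 41.8 × 2270.0 = 94886 J
q3 (cool water 100→0 °C): 41.8 × 4.2 × 100.0 = 17556 J
q4 (freeze at 0 °C): 41.8 × 338.0 = 14128 J
q5 (cool ice 0→-6.0 °C): 41.8 × 2.11 × 6.0 = 529 J
Total: 3026 + 94886 + 17556 + 14128 + 529 = 130125 J = 130 kJ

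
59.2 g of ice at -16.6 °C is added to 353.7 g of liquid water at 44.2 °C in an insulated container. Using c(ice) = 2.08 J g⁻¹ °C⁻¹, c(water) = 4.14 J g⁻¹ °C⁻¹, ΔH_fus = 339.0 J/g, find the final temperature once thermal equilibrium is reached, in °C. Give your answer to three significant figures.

T_f = 24.9 °C

Heat to bring ice to 0 °C and melt it: q₁ = 59.2×2.08×16.6 + 59.2×339.0 = 22113 J
Heat the water can supply cooling to 0 °C: 353.7×4.14×44.2 = 64722.9 J > q₁, so all ice melts.
Energy balance: 353.7×4.14×(44.2 − T) = 22113 + 59.2×4.14×(T − 0)
1464.318(44.2 − T) = 22113 + 245.088 T
64722.9 − 22113 = 1709.406 T
T = 42609.9 / 1709.406 = 24.93 °C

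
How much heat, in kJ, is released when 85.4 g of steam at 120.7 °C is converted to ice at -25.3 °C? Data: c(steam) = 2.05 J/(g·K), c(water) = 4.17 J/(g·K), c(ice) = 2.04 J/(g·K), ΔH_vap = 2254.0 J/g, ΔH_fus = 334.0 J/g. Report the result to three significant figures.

q = 265 kJ

q1 (cool steam 120.7→100 °C): 85.4 × 2.05 × 20.7 = 3624 J
q2 (condense at 100 °C): 85.4 × 2254.0 = 192492 J
q3 (cool water 100→0 °C): 85.4 × 4.17 × 100.0 = 35612 J
q4 (freeze at 0 °C): 85.4 × 334.0 = 28524 J
q5 (cool ice 0→-25.3 °C): 85.4 × 2.04 × 25.3 = 4408 J
Total: 3624 + 192492 + 35612 + 28524 + 4408 = 264660 J = 265 kJ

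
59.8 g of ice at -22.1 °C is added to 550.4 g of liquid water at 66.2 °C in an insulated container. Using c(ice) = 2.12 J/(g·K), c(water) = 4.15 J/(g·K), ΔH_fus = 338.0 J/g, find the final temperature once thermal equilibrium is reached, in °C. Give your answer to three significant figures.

Heat to bring ice to 0 °C and melt it: q₁ = 59.8×2.12×22.1 + 59.8×338.0 = 23014 J
Heat the water can supply cooling to 0 °C: 550.4×4.15×66.2 = 151211 J > q₁, so all ice melts.
Energy balance: 550.4×4.15×(66.2 − T) = 23014 + 59.8×4.15×(T − 0)
2284.16(66.2 − T) = 23014 + 248.17 T
151211 − 23014 = 2532.33 T
T = 128197 / 2532.33 = 50.62 °C

T_f = 50.6 °C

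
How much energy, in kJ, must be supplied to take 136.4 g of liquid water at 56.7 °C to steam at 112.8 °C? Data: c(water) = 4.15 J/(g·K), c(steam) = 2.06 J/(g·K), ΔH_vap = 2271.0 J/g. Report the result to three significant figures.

q = 338 kJ

q1 (heat water 56.7→100.0 °C): 136.4 × 4.15 × 43.3 = 24510 J
q2 (vaporize at 100 °C): 136.4 × 2271.0 = 309764 J
q3 (heat steam 100.0→112.8 °C): 136.4 × 2.06 × 12.8 = 3597 J
Total: 24510 + 309764 + 3597 = 337871 J = 338 kJ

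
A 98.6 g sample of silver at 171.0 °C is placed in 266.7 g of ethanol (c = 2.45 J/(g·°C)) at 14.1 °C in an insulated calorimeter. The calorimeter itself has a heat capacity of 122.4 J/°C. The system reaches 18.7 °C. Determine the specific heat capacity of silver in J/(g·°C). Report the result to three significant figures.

q_gained = (266.7 × 2.45 + 122.4) × (18.7 − 14.1) = 3569 J
q_lost = 98.6 × c × (171.0 − 18.7) = 15016.78 c
Set equal: c = 3569 / 15016.78 = 0.238 J/(g·°C)

c = 0.238 J/(g·°C)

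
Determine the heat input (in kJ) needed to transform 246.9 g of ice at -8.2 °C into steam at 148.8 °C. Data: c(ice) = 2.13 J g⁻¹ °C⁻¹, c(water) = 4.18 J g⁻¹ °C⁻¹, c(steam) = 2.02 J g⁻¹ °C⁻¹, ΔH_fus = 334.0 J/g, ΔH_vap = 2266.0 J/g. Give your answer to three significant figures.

q1 (heat ice -8.2→0.0 °C): 246.9 × 2.13 × 8.2 = 4312 J
q2 (melt at 0 °C): 246.9 × 334.0 = 82465 J
q3 (heat water 0.0→100.0 °C): 246.9 × 4.18 × 100.0 = 103204 J
q4 (vaporize at 100 °C): 246.9 × 2266.0 = 559475 J
q5 (heat steam 100.0→148.8 °C): 246.9 × 2.02 × 48.8 = 24338 J
Total: 4312 + 82465 + 103204 + 559475 + 24338 = 773794 J = 774 kJ

q = 774 kJ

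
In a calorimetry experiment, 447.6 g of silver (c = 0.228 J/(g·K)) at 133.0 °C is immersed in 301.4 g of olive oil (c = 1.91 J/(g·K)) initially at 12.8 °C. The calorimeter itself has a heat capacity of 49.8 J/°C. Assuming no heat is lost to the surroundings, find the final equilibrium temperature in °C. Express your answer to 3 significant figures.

T_f = 29.7 °C

Heat lost by silver = heat gained by olive oil + calorimeter.
(447.6)(0.228)(133.0 − T) = [(301.4)(1.91) + 49.8](T − 12.8)
102.0528 (133.0 − T) = 625.474 (T − 12.8)
13573 − 102.0528 T = 625.474 T − 8006.1
21579.1 = 727.5268 T
T = 29.66 °C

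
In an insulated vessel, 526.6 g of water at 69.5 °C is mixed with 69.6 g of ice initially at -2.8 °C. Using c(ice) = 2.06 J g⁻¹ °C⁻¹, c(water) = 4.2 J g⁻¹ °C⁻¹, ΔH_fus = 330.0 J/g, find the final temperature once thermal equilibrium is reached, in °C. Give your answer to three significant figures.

T_f = 52.1 °C

Heat to bring ice to 0 °C and melt it: q₁ = 69.6×2.06×2.8 + 69.6×330.0 = 23369 J
Heat the water can supply cooling to 0 °C: 526.6×4.2×69.5 = 153715 J > q₁, so all ice melts.
Energy balance: 526.6×4.2×(69.5 − T) = 23369 + 69.6×4.2×(T − 0)
2211.72(69.5 − T) = 23369 + 292.32 T
153715 − 23369 = 2504.04 T
T = 130346 / 2504.04 = 52.05 °C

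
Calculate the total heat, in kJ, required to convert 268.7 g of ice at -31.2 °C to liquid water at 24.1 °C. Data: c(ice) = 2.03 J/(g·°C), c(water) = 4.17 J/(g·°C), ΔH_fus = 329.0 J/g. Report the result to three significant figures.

q = 132 kJ

q1 (heat ice -31.2→0.0 °C): 268.7 × 2.03 × 31.2 = 17018 J
q2 (melt at 0 °C): 268.7 × 329.0 = 88402 J
q3 (heat water 0.0→24.1 °C): 268.7 × 4.17 × 24.1 = 27004 J
Total: 17018 + 88402 + 27004 = 132424 J = 132 kJ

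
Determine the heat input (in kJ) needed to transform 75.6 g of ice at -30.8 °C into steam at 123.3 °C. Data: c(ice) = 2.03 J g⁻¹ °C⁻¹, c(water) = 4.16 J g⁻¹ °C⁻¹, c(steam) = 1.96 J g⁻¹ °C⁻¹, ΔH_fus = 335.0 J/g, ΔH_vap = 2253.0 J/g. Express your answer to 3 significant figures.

q1 (heat ice -30.8→0.0 °C): 75.6 × 2.03 × 30.8 = 4727 J
q2 (melt at 0 °C): 75.6 × 335.0 = 25326 J
q3 (heat water 0.0→100.0 °C): 75.6 × 4.16 × 100.0 = 31450 J
q4 (vaporize at 100 °C): 75.6 × 2253.0 = 170327 J
q5 (heat steam 100.0→123.3 °C): 75.6 × 1.96 × 23.3 = 3453 J
Total: 4727 + 25326 + 31450 + 170327 + 3453 = 235283 J = 235 kJ

q = 235 kJ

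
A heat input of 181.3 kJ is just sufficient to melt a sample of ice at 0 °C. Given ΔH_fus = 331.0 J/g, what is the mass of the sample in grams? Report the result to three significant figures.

m = 548 g

m = q / ΔH_fus = 181300 J / 331.0 J/g = 548 g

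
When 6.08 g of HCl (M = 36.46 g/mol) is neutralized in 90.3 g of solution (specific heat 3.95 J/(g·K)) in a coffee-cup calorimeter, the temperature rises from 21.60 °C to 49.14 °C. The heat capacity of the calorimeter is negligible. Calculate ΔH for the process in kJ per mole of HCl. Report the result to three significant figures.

|ΔT| = |49.14 − 21.60| = 27.54 °C
|q_surr| = (90.3 × 3.95) × 27.54 = 356.685 × 27.54 = 9823 J
n(HCl) = 6.08 / 36.46 = 0.1668 mol
Temperature rose, so q_rxn = −|q_surr| = -9.823 kJ
ΔH = q_rxn / n = -58.89 kJ/mol

ΔH = -58.9 kJ/mol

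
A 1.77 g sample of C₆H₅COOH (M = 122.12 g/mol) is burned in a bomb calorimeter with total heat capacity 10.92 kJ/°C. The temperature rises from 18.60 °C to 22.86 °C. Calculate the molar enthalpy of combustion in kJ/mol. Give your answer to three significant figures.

ΔT = 22.86 − 18.60 = 4.26 °C
q_cal = C_cal × ΔT = 10.92 × 4.26 = 46.5192 kJ
n = 1.77 / 122.12 = 0.01449 mol
q_rxn = −q_cal = -46.5192 kJ
ΔH = -46.5192 / 0.01449 = -3210 kJ/mol

ΔH = -3210 kJ/mol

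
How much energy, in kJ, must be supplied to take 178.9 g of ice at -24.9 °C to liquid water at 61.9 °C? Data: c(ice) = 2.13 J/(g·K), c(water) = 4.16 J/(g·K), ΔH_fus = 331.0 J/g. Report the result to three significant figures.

q1 (heat ice -24.9→0.0 °C): 178.9 × 2.13 × 24.9 = 9488 J
q2 (melt at 0 °C): 178.9 × 331.0 = 59216 J
q3 (heat water 0.0→61.9 °C): 178.9 × 4.16 × 61.9 = 46067 J
Total: 9488 + 59216 + 46067 = 114771 J = 115 kJ

q = 115 kJ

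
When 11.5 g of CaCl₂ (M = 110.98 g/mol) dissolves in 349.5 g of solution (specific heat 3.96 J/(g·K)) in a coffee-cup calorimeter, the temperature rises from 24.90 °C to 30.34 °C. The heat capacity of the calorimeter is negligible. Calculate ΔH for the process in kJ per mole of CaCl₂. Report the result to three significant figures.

ΔH = -72.7 kJ/mol

|ΔT| = |30.34 − 24.90| = 5.44 °C
|q_surr| = (349.5 × 3.96) × 5.44 = 1384.02 × 5.44 = 7529 J
n(CaCl₂) = 11.5 / 110.98 = 0.1036 mol
Temperature rose, so q_rxn = −|q_surr| = -7.529 kJ
ΔH = q_rxn / n = -72.67 kJ/mol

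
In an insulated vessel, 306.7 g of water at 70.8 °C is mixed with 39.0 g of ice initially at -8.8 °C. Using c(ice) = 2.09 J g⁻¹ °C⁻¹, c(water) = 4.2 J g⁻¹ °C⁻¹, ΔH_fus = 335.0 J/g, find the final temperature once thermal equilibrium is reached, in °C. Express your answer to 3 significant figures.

T_f = 53.3 °C

Heat to bring ice to 0 °C and melt it: q₁ = 39.0×2.09×8.8 + 39.0×335.0 = 13782 J
Heat the water can supply cooling to 0 °C: 306.7×4.2×70.8 = 91200.3 J > q₁, so all ice melts.
Energy balance: 306.7×4.2×(70.8 − T) = 13782 + 39.0×4.2×(T − 0)
1288.14(70.8 − T) = 13782 + 163.8 T
91200.3 − 13782 = 1451.94 T
T = 77418.3 / 1451.94 = 53.32 °C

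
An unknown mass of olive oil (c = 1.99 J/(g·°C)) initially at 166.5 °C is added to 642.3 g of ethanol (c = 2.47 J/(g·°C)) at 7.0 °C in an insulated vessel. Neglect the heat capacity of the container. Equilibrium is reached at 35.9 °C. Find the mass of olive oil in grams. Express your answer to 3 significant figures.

q_gained = (642.3 × 2.47) × (35.9 − 7.0) = 45850 J
q_lost = m × 1.99 × (166.5 − 35.9) = 259.894 m
m = 45850 / 259.894 = 176 g

m = 176 g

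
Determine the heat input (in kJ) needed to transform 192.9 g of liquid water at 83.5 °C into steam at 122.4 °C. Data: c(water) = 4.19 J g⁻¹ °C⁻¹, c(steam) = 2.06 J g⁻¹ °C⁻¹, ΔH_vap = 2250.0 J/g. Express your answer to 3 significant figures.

q = 456 kJ

q1 (heat water 83.5→100.0 °C): 192.9 × 4.19 × 16.5 = 13336 J
q2 (vaporize at 100 °C): 192.9 × 2250.0 = 434025 J
q3 (heat steam 100.0→122.4 °C): 192.9 × 2.06 × 22.4 = 8901 J
Total: 13336 + 434025 + 8901 = 456262 J = 456 kJ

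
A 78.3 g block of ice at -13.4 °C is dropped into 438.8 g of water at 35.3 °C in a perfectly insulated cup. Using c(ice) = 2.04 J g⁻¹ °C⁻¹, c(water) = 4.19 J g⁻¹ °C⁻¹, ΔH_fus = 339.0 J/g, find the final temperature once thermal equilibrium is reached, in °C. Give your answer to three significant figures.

T_f = 16.7 °C

Heat to bring ice to 0 °C and melt it: q₁ = 78.3×2.04×13.4 + 78.3×339.0 = 28684 J
Heat the water can supply cooling to 0 °C: 438.8×4.19×35.3 = 64901.6 J > q₁, so all ice melts.
Energy balance: 438.8×4.19×(35.3 − T) = 28684 + 78.3×4.19×(T − 0)
1838.572(35.3 − T) = 28684 + 328.077 T
64901.6 − 28684 = 2166.649 T
T = 36217.6 / 2166.649 = 16.72 °C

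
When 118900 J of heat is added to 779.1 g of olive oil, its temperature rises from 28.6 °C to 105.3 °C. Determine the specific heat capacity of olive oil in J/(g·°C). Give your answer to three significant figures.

c = q / (m ΔT) = 118900 / (779.1 × 76.7)
c = 118900 / 59756.97 = 1.99 J/(g·°C)

c = 1.99 J/(g·°C)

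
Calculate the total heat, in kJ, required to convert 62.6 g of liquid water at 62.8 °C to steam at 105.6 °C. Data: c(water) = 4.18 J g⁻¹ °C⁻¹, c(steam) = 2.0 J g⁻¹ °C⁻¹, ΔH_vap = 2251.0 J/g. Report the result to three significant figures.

q1 (heat water 62.8→100.0 °C): 62.6 × 4.18 × 37.2 = 9734 J
q2 (vaporize at 100 °C): 62.6 × 2251.0 = 140913 J
q3 (heat steam 100.0→105.6 °C): 62.6 × 2.0 × 5.6 = 701 J
Total: 9734 + 140913 + 701 = 151348 J = 151 kJ

q = 151 kJ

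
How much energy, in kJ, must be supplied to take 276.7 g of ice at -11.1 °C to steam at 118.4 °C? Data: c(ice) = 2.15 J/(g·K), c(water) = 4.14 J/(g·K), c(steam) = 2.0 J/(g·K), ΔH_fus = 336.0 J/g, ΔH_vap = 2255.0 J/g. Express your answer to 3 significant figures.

q = 848 kJ

q1 (heat ice -11.1→0.0 °C): 276.7 × 2.15 × 11.1 = 6603 J
q2 (melt at 0 °C): 276.7 × 336.0 = 92971 J
q3 (heat water 0.0→100.0 °C): 276.7 × 4.14 × 100.0 = 114554 J
q4 (vaporize at 100 °C): 276.7 × 2255.0 = 623959 J
q5 (heat steam 100.0→118.4 °C): 276.7 × 2.0 × 18.4 = 10183 J
Total: 6603 + 92971 + 114554 + 623959 + 10183 = 848270 J = 848 kJ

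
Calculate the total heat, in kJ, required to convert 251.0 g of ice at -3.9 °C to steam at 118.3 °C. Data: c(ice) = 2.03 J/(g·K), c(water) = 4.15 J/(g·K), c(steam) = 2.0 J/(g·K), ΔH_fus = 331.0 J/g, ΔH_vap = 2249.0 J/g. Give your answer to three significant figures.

q = 763 kJ

q1 (heat ice -3.9→0.0 °C): 251.0 × 2.03 × 3.9 = 1987 J
q2 (melt at 0 °C): 251.0 × 331.0 = 83081 J
q3 (heat water 0.0→100.0 °C): 251.0 × 4.15 × 100.0 = 104165 J
q4 (vaporize at 100 °C): 251.0 × 2249.0 = 564499 J
q5 (heat steam 100.0→118.3 °C): 251.0 × 2.0 × 18.3 = 9187 J
Total: 1987 + 83081 + 104165 + 564499 + 9187 = 762919 J = 763 kJ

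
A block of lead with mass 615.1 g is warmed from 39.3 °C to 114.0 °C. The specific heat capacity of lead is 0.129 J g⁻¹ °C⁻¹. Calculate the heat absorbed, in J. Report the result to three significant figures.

q = 5930 J

q = m c ΔT = 615.1 × 0.129 × (114.0 − 39.3)
q = 615.1 × 0.129 × 74.7 = 5927 J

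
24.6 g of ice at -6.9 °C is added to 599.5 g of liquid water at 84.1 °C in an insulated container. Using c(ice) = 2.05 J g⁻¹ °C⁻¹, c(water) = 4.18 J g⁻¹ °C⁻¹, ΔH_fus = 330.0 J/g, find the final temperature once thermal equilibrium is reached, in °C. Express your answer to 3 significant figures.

Heat to bring ice to 0 °C and melt it: q₁ = 24.6×2.05×6.9 + 24.6×330.0 = 8466.0 J
Heat the water can supply cooling to 0 °C: 599.5×4.18×84.1 = 210747 J > q₁, so all ice melts.
Energy balance: 599.5×4.18×(84.1 − T) = 8466.0 + 24.6×4.18×(T − 0)
2505.91(84.1 − T) = 8466.0 + 102.828 T
210747 − 8466.0 = 2608.738 T
T = 202281.0 / 2608.738 = 77.54 °C

T_f = 77.5 °C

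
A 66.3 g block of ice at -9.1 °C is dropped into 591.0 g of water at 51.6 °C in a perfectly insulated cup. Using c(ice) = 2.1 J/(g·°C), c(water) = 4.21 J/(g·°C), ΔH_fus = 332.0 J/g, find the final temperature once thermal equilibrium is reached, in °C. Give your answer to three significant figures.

Heat to bring ice to 0 °C and melt it: q₁ = 66.3×2.1×9.1 + 66.3×332.0 = 23279 J
Heat the water can supply cooling to 0 °C: 591.0×4.21×51.6 = 128386 J > q₁, so all ice melts.
Energy balance: 591.0×4.21×(51.6 − T) = 23279 + 66.3×4.21×(T − 0)
2488.11(51.6 − T) = 23279 + 279.123 T
128386 − 23279 = 2767.233 T
T = 105107 / 2767.233 = 37.98 °C

T_f = 38.0 °C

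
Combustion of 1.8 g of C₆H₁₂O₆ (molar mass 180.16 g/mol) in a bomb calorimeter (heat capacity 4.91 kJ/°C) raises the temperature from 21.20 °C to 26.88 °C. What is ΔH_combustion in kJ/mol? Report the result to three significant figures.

ΔT = 26.88 − 21.20 = 5.68 °C
q_cal = C_cal × ΔT = 4.91 × 5.68 = 27.8888 kJ
n = 1.8 / 180.16 = 0.009991 mol
q_rxn = −q_cal = -27.8888 kJ
ΔH = -27.8888 / 0.009991 = -2791 kJ/mol

ΔH = -2790 kJ/mol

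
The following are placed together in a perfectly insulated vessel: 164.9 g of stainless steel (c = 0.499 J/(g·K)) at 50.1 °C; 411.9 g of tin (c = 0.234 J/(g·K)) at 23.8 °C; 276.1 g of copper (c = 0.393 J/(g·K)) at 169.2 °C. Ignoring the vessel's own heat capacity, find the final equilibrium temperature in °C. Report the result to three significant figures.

Σ mᵢcᵢ(T − Tᵢ) = 0  ⇒  T = Σ mᵢcᵢTᵢ / Σ mᵢcᵢ
Σ mᵢcᵢ = 164.9×0.499 + 411.9×0.234 + 276.1×0.393 = 287.1770
Σ mᵢcᵢTᵢ = 82.2851×50.1 + 96.3846×23.8 + 108.5073×169.2 = 24776
T = 24776 / 287.1770 = 86.27 °C

T_f = 86.3 °C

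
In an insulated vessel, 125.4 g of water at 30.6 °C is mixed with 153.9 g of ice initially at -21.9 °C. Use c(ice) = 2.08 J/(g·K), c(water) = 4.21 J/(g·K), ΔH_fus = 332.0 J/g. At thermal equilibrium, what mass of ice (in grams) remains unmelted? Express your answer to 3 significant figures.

Heat to warm all ice to 0 °C: 153.9×2.08×21.9 = 7010.5 J
Heat released by water cooling to 0 °C: 125.4×4.21×30.6 = 16155 J
16155 J < 7010.5 + 153.9×332.0 = 58105.3 J, so not all ice melts; final T = 0 °C.
Heat left for melting: 16155 − 7010.5 = 9144.5 J
Mass melted = 9144.5 / 332.0 = 27.54 g
Ice remaining = 153.9 − 27.54 = 126.36 g

m_ice remaining = 126 g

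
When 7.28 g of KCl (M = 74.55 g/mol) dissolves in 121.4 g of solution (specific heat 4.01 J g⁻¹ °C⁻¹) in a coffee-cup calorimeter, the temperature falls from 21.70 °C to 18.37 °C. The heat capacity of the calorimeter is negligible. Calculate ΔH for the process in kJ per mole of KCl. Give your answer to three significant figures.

|ΔT| = |18.37 − 21.70| = 3.33 °C
|q_surr| = (121.4 × 4.01) × 3.33 = 486.814 × 3.33 = 1621 J
n(KCl) = 7.28 / 74.55 = 0.09765 mol
Temperature fell, so q_rxn = +|q_surr| = 1.621 kJ
ΔH = q_rxn / n = 16.60 kJ/mol

ΔH = 16.6 kJ/mol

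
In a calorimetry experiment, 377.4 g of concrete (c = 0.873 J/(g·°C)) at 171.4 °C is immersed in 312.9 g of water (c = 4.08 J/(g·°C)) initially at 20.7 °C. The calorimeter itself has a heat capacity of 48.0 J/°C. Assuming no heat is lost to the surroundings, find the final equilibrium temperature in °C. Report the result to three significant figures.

Heat lost by concrete = heat gained by water + calorimeter.
(377.4)(0.873)(171.4 − T) = [(312.9)(4.08) + 48.0](T − 20.7)
329.4702 (171.4 − T) = 1324.632 (T − 20.7)
56471 − 329.4702 T = 1324.632 T − 27420
83891 = 1654.1022 T
T = 50.72 °C

T_f = 50.7 °C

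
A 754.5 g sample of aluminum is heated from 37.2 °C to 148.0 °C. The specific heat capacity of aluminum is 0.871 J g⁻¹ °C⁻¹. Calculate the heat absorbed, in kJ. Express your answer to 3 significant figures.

q = 72.8 kJ

q = m c ΔT = 754.5 × 0.871 × (148.0 − 37.2)
q = 754.5 × 0.871 × 110.8 = 72810 J = 72.8 kJ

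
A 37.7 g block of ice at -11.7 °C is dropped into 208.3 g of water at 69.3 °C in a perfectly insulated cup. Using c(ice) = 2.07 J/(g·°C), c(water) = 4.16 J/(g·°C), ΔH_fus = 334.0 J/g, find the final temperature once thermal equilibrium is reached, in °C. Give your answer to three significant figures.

T_f = 45.5 °C

Heat to bring ice to 0 °C and melt it: q₁ = 37.7×2.07×11.7 + 37.7×334.0 = 13505 J
Heat the water can supply cooling to 0 °C: 208.3×4.16×69.3 = 60050.4 J > q₁, so all ice melts.
Energy balance: 208.3×4.16×(69.3 − T) = 13505 + 37.7×4.16×(T − 0)
866.528(69.3 − T) = 13505 + 156.832 T
60050.4 − 13505 = 1023.360 T
T = 46545.4 / 1023.360 = 45.48 °C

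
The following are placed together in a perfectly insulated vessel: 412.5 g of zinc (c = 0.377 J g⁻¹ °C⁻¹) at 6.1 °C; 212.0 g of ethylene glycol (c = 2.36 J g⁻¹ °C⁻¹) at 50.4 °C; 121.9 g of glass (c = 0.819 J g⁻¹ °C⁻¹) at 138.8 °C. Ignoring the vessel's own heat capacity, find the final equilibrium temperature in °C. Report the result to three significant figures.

T_f = 53.0 °C

Σ mᵢcᵢ(T − Tᵢ) = 0  ⇒  T = Σ mᵢcᵢTᵢ / Σ mᵢcᵢ
Σ mᵢcᵢ = 412.5×0.377 + 212.0×2.36 + 121.9×0.819 = 755.6686
Σ mᵢcᵢTᵢ = 155.5125×6.1 + 500.32×50.4 + 99.8361×138.8 = 40022
T = 40022 / 755.6686 = 52.96 °C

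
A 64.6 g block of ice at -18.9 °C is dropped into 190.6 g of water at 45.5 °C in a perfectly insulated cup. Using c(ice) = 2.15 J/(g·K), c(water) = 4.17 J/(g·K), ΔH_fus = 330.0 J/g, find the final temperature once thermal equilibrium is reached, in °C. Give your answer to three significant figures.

T_f = 11.5 °C

Heat to bring ice to 0 °C and melt it: q₁ = 64.6×2.15×18.9 + 64.6×330.0 = 23943 J
Heat the water can supply cooling to 0 °C: 190.6×4.17×45.5 = 36163.5 J > q₁, so all ice melts.
Energy balance: 190.6×4.17×(45.5 − T) = 23943 + 64.6×4.17×(T − 0)
794.802(45.5 − T) = 23943 + 269.382 T
36163.5 − 23943 = 1064.184 T
T = 12220.5 / 1064.184 = 11.48 °C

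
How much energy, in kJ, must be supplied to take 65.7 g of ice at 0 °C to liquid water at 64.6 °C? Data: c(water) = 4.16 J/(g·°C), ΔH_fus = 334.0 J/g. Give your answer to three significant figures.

q1 (melt at 0 °C): 65.7 × 334.0 = 21944 J
q2 (heat water 0.0→64.6 °C): 65.7 × 4.16 × 64.6 = 17656 J
Total: 21944 + 17656 = 39600 J = 39.6 kJ

q = 39.6 kJ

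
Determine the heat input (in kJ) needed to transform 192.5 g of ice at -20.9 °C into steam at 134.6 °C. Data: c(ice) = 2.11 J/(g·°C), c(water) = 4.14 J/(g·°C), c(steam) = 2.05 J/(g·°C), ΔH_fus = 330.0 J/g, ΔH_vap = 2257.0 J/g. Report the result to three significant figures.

q1 (heat ice -20.9→0.0 °C): 192.5 × 2.11 × 20.9 = 8489 J
q2 (melt at 0 °C): 192.5 × 330.0 = 63525 J
q3 (heat water 0.0→100.0 °C): 192.5 × 4.14 × 100.0 = 79695 J
q4 (vaporize at 100 °C): 192.5 × 2257.0 = 434473 J
q5 (heat steam 100.0→134.6 °C): 192.5 × 2.05 × 34.6 = 13654 J
Total: 8489 + 63525 + 79695 + 434473 + 13654 = 599836 J = 600 kJ

q = 600 kJ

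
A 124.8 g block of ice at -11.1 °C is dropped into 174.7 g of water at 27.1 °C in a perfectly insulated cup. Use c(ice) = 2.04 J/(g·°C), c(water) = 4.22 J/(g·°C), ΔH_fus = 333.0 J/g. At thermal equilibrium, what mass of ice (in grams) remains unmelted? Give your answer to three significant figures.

Heat to warm all ice to 0 °C: 124.8×2.04×11.1 = 2826.0 J
Heat released by water cooling to 0 °C: 174.7×4.22×27.1 = 19979 J
19979 J < 2826.0 + 124.8×333.0 = 44384.4 J, so not all ice melts; final T = 0 °C.
Heat left for melting: 19979 − 2826.0 = 17153.0 J
Mass melted = 17153.0 / 333.0 = 51.51 g
Ice remaining = 124.8 − 51.51 = 73.29 g

m_ice remaining = 73.3 g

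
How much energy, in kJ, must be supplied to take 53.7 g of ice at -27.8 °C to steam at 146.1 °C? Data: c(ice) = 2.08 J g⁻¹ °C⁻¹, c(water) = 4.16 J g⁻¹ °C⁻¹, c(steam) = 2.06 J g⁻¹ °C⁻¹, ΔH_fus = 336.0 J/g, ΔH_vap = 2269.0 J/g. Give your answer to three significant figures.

q1 (heat ice -27.8→0.0 °C): 53.7 × 2.08 × 27.8 = 3105 J
q2 (melt at 0 °C): 53.7 × 336.0 = 18043 J
q3 (heat water 0.0→100.0 °C): 53.7 × 4.16 × 100.0 = 22339 J
q4 (vaporize at 100 °C): 53.7 × 2269.0 = 121845 J
q5 (heat steam 100.0→146.1 °C): 53.7 × 2.06 × 46.1 = 5100 J
Total: 3105 + 18043 + 22339 + 121845 + 5100 = 170432 J = 170 kJ

q = 170 kJ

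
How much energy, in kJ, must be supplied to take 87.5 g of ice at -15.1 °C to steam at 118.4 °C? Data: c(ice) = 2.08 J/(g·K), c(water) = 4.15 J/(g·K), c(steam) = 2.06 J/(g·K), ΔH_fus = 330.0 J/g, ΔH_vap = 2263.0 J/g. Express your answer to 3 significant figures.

q1 (heat ice -15.1→0.0 °C): 87.5 × 2.08 × 15.1 = 2748 J
q2 (melt at 0 °C): 87.5 × 330.0 = 28875 J
q3 (heat water 0.0→100.0 °C): 87.5 × 4.15 × 100.0 = 36313 J
q4 (vaporize at 100 °C): 87.5 × 2263.0 = 198013 J
q5 (heat steam 100.0→118.4 °C): 87.5 × 2.06 × 18.4 = 3317 J
Total: 2748 + 28875 + 36313 + 198013 + 3317 = 269266 J = 269 kJ

q = 269 kJ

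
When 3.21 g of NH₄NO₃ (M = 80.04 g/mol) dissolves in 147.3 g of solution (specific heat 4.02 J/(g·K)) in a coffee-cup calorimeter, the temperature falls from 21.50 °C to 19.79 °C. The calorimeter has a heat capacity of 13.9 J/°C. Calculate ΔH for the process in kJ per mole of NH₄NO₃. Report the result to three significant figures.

ΔH = 25.8 kJ/mol

|ΔT| = |19.79 − 21.50| = 1.71 °C
|q_surr| = (147.3 × 4.02 + 13.9) × 1.71 = 606.046 × 1.71 = 1036 J
n(NH₄NO₃) = 3.21 / 80.04 = 0.04010 mol
Temperature fell, so q_rxn = +|q_surr| = 1.036 kJ
ΔH = q_rxn / n = 25.84 kJ/mol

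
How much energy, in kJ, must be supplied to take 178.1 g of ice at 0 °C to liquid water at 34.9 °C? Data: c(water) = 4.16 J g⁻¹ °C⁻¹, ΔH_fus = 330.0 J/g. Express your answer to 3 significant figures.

q = 84.6 kJ

q1 (melt at 0 °C): 178.1 × 330.0 = 58773 J
q2 (heat water 0.0→34.9 °C): 178.1 × 4.16 × 34.9 = 25857 J
Total: 58773 + 25857 = 84630 J = 84.6 kJ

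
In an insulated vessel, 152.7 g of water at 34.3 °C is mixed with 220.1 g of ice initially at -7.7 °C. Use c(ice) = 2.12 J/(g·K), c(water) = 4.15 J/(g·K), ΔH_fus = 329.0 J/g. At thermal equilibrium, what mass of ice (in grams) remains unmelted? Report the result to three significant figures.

Heat to warm all ice to 0 °C: 220.1×2.12×7.7 = 3592.9 J
Heat released by water cooling to 0 °C: 152.7×4.15×34.3 = 21736 J
21736 J < 3592.9 + 220.1×329.0 = 76005.8 J, so not all ice melts; final T = 0 °C.
Heat left for melting: 21736 − 3592.9 = 18143.1 J
Mass melted = 18143.1 / 329.0 = 55.15 g
Ice remaining = 220.1 − 55.15 = 164.95 g

m_ice remaining = 165 g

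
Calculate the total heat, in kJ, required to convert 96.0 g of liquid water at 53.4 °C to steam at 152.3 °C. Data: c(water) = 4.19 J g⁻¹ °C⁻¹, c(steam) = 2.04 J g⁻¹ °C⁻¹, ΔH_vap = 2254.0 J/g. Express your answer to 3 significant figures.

q1 (heat water 53.4→100.0 °C): 96.0 × 4.19 × 46.6 = 18744 J
q2 (vaporize at 100 °C): 96.0 × 2254.0 = 216384 J
q3 (heat steam 100.0→152.3 °C): 96.0 × 2.04 × 52.3 = 10242 J
Total: 18744 + 216384 + 10242 = 245370 J = 245 kJ

q = 245 kJ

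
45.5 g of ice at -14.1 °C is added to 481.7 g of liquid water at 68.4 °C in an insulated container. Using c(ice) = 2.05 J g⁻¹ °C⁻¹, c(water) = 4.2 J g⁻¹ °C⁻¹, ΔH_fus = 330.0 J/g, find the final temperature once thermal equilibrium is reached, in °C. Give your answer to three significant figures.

Heat to bring ice to 0 °C and melt it: q₁ = 45.5×2.05×14.1 + 45.5×330.0 = 16330 J
Heat the water can supply cooling to 0 °C: 481.7×4.2×68.4 = 138383 J > q₁, so all ice melts.
Energy balance: 481.7×4.2×(68.4 − T) = 16330 + 45.5×4.2×(T − 0)
2023.14(68.4 − T) = 16330 + 191.1 T
138383 − 16330 = 2214.24 T
T = 122053 / 2214.24 = 55.12 °C

T_f = 55.1 °C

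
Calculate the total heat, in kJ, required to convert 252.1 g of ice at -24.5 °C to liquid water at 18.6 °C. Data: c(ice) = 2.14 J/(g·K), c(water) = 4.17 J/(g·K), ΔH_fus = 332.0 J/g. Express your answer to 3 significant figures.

q1 (heat ice -24.5→0.0 °C): 252.1 × 2.14 × 24.5 = 13218 J
q2 (melt at 0 °C): 252.1 × 332.0 = 83697 J
q3 (heat water 0.0→18.6 °C): 252.1 × 4.17 × 18.6 = 19553 J
Total: 13218 + 83697 + 19553 = 116468 J = 116 kJ

q = 116 kJ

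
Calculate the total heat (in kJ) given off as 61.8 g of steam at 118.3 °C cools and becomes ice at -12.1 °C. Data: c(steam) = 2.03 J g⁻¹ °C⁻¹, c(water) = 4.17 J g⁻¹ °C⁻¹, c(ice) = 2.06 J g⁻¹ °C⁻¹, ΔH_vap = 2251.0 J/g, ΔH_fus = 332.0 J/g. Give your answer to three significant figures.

q = 189 kJ

q1 (cool steam 118.3→100 °C): 61.8 × 2.03 × 18.3 = 2296 J
q2 (condense at 100 °C): 61.8 × 2251.0 = 139112 J
q3 (cool water 100→0 °C): 61.8 × 4.17 × 100.0 = 25771 J
q4 (freeze at 0 °C): 61.8 × 332.0 = 20518 J
q5 (cool ice 0→-12.1 °C): 61.8 × 2.06 × 12.1 = 1540 J
Total: 2296 + 139112 + 25771 + 20518 + 1540 = 189237 J = 189 kJ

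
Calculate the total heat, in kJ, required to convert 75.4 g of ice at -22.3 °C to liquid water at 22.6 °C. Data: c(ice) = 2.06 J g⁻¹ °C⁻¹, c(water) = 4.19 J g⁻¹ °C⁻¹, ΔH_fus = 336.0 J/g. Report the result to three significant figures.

q1 (heat ice -22.3→0.0 °C): 75.4 × 2.06 × 22.3 = 3464 J
q2 (melt at 0 °C): 75.4 × 336.0 = 25334 J
q3 (heat water 0.0→22.6 °C): 75.4 × 4.19 × 22.6 = 7140 J
Total: 3464 + 25334 + 7140 = 35938 J = 35.9 kJ

q = 35.9 kJ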